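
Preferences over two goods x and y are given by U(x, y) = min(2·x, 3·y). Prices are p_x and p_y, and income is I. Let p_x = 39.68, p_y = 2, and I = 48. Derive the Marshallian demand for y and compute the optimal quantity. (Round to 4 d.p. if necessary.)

Leontief preferences: the optimum is at the kink where x/3 = y/2, i.e. y = (2/3)·x.
Budget: p_x·x + p_y·(2/3)·x = I, so (3·p_x + 2·p_y)·x = 3·I.
Demand: x*(p_x,p_y,I) = 3·I/(3·p_x + 2·p_y), y* = 2·I/(3·p_x + 2·p_y).
Here 3·39.68 + 2·2 = 123.04, giving y* = 0.7802.

y* = 0.7802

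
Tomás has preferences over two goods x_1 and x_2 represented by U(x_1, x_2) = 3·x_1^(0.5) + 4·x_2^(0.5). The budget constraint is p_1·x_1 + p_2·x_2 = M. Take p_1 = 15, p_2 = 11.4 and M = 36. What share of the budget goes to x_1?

share on x_1 = 0.2995

MU_x_1 ∝ 3·x_1^(-0.5), MU_x_2 ∝ 4·x_2^(-0.5), so MRS = (3/4)·(x_2/x_1)^(0.5) = p_1/p_2.
Hence x_2/x_1 = ((4/3)·p_1/p_2)^(1/(0.5)), i.e. raised to the 2 power.
Substitute x_2 = (x_2/x_1)·x_1 into the budget: x_1* = M/(p_1 + p_2·(x_2/x_1)).
Numerically x_2/x_1 = 3.07787, so x_1* = 36/(15 + 11.4·3.07787) = 0.7187 and x_2* = 3.07787·0.7187 = 2.2122.
Expenditure on x_1: 15·0.7187 = 10.7811; share = 0.2995.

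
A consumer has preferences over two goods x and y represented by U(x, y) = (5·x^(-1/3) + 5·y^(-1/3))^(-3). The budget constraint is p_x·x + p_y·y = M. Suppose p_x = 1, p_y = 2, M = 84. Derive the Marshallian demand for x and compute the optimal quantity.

Numerically y/x = 0.594604, so x* = 84/(1 + 2·0.594604) = 38.3701.

x* = 38.3701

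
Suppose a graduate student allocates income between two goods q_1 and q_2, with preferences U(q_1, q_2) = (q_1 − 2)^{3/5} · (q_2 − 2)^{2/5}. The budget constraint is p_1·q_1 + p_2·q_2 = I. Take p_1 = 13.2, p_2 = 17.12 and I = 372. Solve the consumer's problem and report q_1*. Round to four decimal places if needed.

Let q_1' = q_1−2, q_2' = q_2−2. MRS = (3/2)·q_2'/q_1' = p_1/p_2.
After buying the subsistence bundle (2, 2), a share 0.6 of the remaining income goes to q_1: q_1* = 2 + 0.6·(I − 2p_1 − 2p_2)/p_1.
Discretionary income = 372 − 2·13.2 − 2·17.12 = 311.36; q_1* = 2 + 0.6·311.36/13.2 = 16.1527.

q_1* = 16.1527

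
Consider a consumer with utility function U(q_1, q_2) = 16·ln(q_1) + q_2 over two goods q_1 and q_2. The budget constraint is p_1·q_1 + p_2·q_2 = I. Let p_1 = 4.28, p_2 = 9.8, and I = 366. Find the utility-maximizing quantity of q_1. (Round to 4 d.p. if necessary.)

MU_q_1 = 16/q_1, MU_q_2 = 1. Tangency: 16/q_1 = p_1/p_2.
So q_1*(p_1,p_2) = 16·p_2/p_1, independent of income; and q_2* = (I − 16·p_2)/p_2.
At the given prices: q_1* = 16·9.8/4.28 = 36.6355.

q_1* = 36.6355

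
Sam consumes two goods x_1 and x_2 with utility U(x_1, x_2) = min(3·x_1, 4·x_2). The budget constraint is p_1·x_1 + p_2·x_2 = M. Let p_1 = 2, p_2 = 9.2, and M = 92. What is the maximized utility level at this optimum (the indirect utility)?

With perfect complements, no substitution: consume in ratio x_1:x_2 = 4:3.
Budget: p_1·x_1 + p_2·(3/4)·x_1 = M, so (4·p_1 + 3·p_2)·x_1 = 4·M.
Demand: x_1*(p_1,p_2,M) = 4·M/(4·p_1 + 3·p_2), x_2* = 3·M/(4·p_1 + 3·p_2).
Here 4·2 + 3·9.2 = 35.6, giving x_1* = 10.3371 and x_2* = 7.7528.
Utility at the optimum: U(10.3371, 7.7528) = 31.0112.

V = 31.0112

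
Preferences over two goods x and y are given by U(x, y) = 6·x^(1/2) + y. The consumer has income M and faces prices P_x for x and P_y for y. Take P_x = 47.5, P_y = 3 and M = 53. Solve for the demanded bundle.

Utility is quasi-linear in y; the FOC for x is 3/√x = P_x/P_y.
Solve: √x = 3·P_y/P_x, so x*(P_x,P_y) = (3·P_y/P_x)², and y* = (M − P_x·x*)/P_y.
Plugging in: x* = (3·3/47.5)² = 0.0359, y* = 17.0982.

x* = 0.0359, y* = 17.0982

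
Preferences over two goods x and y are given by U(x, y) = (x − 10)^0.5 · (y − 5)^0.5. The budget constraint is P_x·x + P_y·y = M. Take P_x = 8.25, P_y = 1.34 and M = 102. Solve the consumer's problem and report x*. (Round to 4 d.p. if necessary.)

This is Cobb-Douglas in (x−10, y−5): tangency gives 0.5·P_y·(y−5) = 0.5·P_x·(x−10).
After buying the subsistence bundle (10, 5), a share 0.5 of the remaining income goes to x: x* = 10 + 0.5·(M − 10P_x − 5P_y)/P_x.
Discretionary income = 102 − 10·8.25 − 5·1.34 = 12.8; x* = 10 + 0.5·12.8/8.25 = 10.7758.

x* = 10.7758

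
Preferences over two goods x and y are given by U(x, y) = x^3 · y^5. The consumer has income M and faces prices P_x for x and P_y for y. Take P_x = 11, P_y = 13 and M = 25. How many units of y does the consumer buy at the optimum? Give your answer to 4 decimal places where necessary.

y* = 1.2019

Demand: x*(P_x,P_y,M) = 0.375·M/P_x and y* = 0.625·M/P_y.
At P_x=11, P_y=13, M=25: y* = 0.625·25/13 = 1.2019.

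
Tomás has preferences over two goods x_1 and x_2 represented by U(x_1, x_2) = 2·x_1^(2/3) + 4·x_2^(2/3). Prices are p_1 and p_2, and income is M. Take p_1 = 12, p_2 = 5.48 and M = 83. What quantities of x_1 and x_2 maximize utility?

MU_x_1 ∝ 2·x_1^(-1/3), MU_x_2 ∝ 4·x_2^(-1/3), so MRS = (1/2)·(x_2/x_1)^(1/3) = p_1/p_2.
Solve for the ratio: x_2/x_1 = [2·p_1/p_2]^(3).
Substitute x_2 = (x_2/x_1)·x_1 into the budget: x_1* = M/(p_1 + p_2·(x_2/x_1)).
Numerically x_2/x_1 = 84.002469, so x_1* = 83/(12 + 5.48·84.002469) = 0.1757 and x_2* = 84.002469·0.1757 = 14.7612.

x_1* = 0.1757, x_2* = 14.7612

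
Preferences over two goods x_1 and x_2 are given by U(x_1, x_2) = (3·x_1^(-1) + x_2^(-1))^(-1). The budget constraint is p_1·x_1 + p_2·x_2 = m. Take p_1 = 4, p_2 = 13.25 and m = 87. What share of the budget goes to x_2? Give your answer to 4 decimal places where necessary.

share on x_2 = 0.5124

MRS = MU_x_1/MU_x_2 = 3·(x_2/x_1)^(2). Set equal to p_1/p_2.
Solve for the ratio: x_2/x_1 = [(1/3)·p_1/p_2]^(0.5).
Substitute x_2 = (x_2/x_1)·x_1 into the budget: x_1* = m/(p_1 + p_2·(x_2/x_1)).
Numerically x_2/x_1 = 0.317221, so x_1* = 87/(4 + 13.25·0.317221) = 10.6057 and x_2* = 0.317221·10.6057 = 3.3643.
Expenditure on x_2: 13.25·3.3643 = 44.5774; share = 0.5124.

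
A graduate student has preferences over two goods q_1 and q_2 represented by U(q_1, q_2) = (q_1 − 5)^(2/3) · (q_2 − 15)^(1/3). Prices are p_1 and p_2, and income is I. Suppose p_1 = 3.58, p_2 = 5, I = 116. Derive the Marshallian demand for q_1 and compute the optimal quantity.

q_1* = 9.3017

Let q_1' = q_1−5, q_2' = q_2−15. MRS = 2·q_2'/q_1' = p_1/p_2.
Substituting into the budget: q_1* = 5 + 2/3·(I − 5·p_1 − 15·p_2)/p_1, and q_2* = 15 + 1/3·(…)/p_2.
Discretionary income = 116 − 5·3.58 − 15·5 = 23.1; q_1* = 5 + 2/3·23.1/3.58 = 9.3017.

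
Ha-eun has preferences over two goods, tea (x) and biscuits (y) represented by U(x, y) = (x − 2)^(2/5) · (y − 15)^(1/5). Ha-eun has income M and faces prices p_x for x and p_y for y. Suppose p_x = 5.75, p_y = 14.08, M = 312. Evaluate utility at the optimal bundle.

V = 2.9584

This is Cobb-Douglas in (x−2, y−15): tangency gives 0.4·p_y·(y−15) = 0.2·p_x·(x−2).
Substituting into the budget: x* = 2 + 2/3·(M − 2·p_x − 15·p_y)/p_x, and y* = 15 + 1/3·(…)/p_y.
Discretionary income = 312 − 2·5.75 − 15·14.08 = 89.3; x* = 2 + 2/3·89.3/5.75 = 12.3536; y* = 15 + 1/3·89.3/14.08 = 17.1141.
Utility at the optimum: U(12.3536, 17.1141) = 2.9584.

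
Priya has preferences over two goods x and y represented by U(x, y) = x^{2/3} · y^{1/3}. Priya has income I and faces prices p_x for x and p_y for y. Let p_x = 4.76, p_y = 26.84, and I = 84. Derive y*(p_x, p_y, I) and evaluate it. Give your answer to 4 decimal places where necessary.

y* = 1.0432

At p_x=4.76, p_y=26.84, I=84: y* = 1/3·84/26.84 = 1.0432.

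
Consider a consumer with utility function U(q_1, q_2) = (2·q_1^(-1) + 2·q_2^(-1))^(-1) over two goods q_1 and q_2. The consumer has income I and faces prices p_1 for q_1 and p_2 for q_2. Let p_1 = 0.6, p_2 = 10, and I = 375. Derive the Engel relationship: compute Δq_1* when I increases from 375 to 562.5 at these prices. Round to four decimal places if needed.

Δq_1* = 61.4857

Numerically q_2/q_1 = 0.244949, so q_1* = 375/(0.6 + 10·0.244949) = 122.9714.
At I' = 562.5: q_1* = 184.4571. Change: 184.4571 − 122.9714 = 61.4857.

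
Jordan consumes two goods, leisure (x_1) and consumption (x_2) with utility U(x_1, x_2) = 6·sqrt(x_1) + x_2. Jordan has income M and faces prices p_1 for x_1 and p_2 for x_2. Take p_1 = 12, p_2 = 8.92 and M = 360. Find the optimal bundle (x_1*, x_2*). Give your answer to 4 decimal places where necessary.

x_1* = 4.9729, x_2* = 33.6687

Utility is quasi-linear in x_2; the FOC for x_1 is 3/√x_1 = p_1/p_2.
Thus x_1* = (3·p_2/p_1)² — independent of M — with the rest of income spent on x_2.
Plugging in: x_1* = (3·8.92/12)² = 4.9729, x_2* = 33.6687.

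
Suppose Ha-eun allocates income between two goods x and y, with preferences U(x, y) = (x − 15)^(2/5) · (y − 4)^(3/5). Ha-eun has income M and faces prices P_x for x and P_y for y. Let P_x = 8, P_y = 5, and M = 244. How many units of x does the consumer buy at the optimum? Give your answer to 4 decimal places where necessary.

MRS = (2/3)·(y−4)/(x−15). Tangency with P_x/P_y gives y−4 = (3/2)·(P_x/P_y)·(x−15).
Substituting into the budget: x* = 15 + 0.4·(M − 15·P_x − 4·P_y)/P_x, and y* = 4 + 0.6·(…)/P_y.
Discretionary income = 244 − 15·8 − 4·5 = 104; x* = 15 + 0.4·104/8 = 20.2.

x* = 20.2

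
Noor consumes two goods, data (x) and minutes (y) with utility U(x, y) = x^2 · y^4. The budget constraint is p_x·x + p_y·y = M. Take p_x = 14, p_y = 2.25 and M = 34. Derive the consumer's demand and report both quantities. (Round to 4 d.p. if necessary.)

x* = 0.8095, y* = 10.0741

Demand: x*(p_x,p_y,M) = 1/3·M/p_x and y* = 2/3·M/p_y.
At p_x=14, p_y=2.25, M=34: x* = 1/3·34/14 = 0.8095, y* = 10.0741.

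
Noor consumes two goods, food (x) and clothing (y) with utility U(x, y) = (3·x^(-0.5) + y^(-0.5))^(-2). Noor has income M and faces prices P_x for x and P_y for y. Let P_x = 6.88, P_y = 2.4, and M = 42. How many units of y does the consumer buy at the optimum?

Substitute y = (y/x)·x into the budget: x* = M/(P_x + P_y·(y/x)).
Numerically y/x = 0.970146, so x* = 42/(6.88 + 2.4·0.970146) = 4.5611 and y* = 0.970146·4.5611 = 4.4249.

y* = 4.4249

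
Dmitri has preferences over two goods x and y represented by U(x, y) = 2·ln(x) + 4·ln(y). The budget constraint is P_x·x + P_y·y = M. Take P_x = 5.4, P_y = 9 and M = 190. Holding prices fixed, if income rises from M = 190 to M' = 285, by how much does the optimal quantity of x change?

Tangency: MRS = (1/2)·y/x = P_x/P_y.
So 2·P_y·y = 4·P_x·x; combined with the budget, a share 1/3 of income goes to x.
Demand: x*(P_x,P_y,M) = 1/3·M/P_x and y* = 2/3·M/P_y.
At P_x=5.4, P_y=9, M=190: x* = 1/3·190/5.4 = 11.7284.
At M' = 285: x* = 17.5926. Change: 17.5926 − 11.7284 = 5.8642.

Δx* = 5.8642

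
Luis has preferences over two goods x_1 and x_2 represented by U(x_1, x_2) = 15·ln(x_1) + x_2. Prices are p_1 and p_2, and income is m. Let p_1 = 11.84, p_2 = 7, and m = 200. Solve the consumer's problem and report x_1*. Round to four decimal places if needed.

x_1* = 8.8682

MU_x_1 = 15/x_1, MU_x_2 = 1. Tangency: 15/x_1 = p_1/p_2.
So x_1*(p_1,p_2) = 15·p_2/p_1, independent of income; and x_2* = (m − 15·p_2)/p_2.
At the given prices: x_1* = 15·7/11.84 = 8.8682.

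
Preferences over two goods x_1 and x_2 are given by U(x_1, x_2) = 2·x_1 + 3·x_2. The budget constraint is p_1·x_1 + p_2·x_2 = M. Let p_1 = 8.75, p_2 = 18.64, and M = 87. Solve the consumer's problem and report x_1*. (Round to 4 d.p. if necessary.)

Linear utility — the consumer picks whichever good has higher MU/price: 2/8.75 = 0.2286 vs 3/18.64 = 0.1609.
x_1 gives more utility per dollar, so spend all income on x_1: x_1* = M/p_1, x_2* = 0.
Numerically: x_1* = 9.9429, x_2* = 0.

x_1* = 9.9429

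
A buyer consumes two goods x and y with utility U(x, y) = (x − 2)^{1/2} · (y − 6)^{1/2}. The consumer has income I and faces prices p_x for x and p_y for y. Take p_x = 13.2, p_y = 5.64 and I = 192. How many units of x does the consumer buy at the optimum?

x* = 6.9909

Let x' = x−2, y' = y−6. MRS = y'/x' = p_x/p_y.
Substituting into the budget: x* = 2 + 0.5·(I − 2·p_x − 6·p_y)/p_x, and y* = 6 + 0.5·(…)/p_y.
Discretionary income = 192 − 2·13.2 − 6·5.64 = 131.76; x* = 2 + 0.5·131.76/13.2 = 6.9909.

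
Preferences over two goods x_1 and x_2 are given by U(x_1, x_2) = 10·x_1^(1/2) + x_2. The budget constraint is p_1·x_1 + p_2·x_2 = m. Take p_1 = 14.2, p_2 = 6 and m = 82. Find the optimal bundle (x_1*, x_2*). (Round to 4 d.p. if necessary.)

x_1* = 4.4634, x_2* = 3.1033

Utility is quasi-linear in x_2; the FOC for x_1 is 5/√x_1 = p_1/p_2.
Thus x_1* = (5·p_2/p_1)² — independent of m — with the rest of income spent on x_2.
Plugging in: x_1* = (5·6/14.2)² = 4.4634, x_2* = 3.1033.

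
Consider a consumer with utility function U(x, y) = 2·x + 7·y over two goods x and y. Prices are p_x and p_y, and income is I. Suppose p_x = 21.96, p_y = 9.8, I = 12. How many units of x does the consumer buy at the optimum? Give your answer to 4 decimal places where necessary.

x* = 0

y gives more utility per dollar, so spend all income on y: y* = I/p_y, x* = 0.
Numerically: x* = 0, y* = 1.2245.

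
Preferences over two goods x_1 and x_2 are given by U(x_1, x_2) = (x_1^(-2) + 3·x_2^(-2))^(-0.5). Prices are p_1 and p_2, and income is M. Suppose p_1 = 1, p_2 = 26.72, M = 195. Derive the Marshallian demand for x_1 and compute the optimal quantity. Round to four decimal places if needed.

MRS = MU_x_1/MU_x_2 = (1/3)·(x_2/x_1)^(3). Set equal to p_1/p_2.
Hence x_2/x_1 = (3·p_1/p_2)^(1/(3)), i.e. raised to the 1/3 power.
Substitute x_2 = (x_2/x_1)·x_1 into the budget: x_1* = M/(p_1 + p_2·(x_2/x_1)).
Numerically x_2/x_1 = 0.482423, so x_1* = 195/(1 + 26.72·0.482423) = 14.0385.

x_1* = 14.0385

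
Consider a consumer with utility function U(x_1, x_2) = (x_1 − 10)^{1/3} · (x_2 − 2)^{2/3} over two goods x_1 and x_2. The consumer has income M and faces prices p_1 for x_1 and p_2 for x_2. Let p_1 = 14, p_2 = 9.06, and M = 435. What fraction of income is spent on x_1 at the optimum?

share on x_1 = 0.534

MRS = (1/2)·(x_2−2)/(x_1−10). Tangency with p_1/p_2 gives x_2−2 = 2·(p_1/p_2)·(x_1−10).
Substituting into the budget: x_1* = 10 + 1/3·(M − 10·p_1 − 2·p_2)/p_1, and x_2* = 2 + 2/3·(…)/p_2.
Discretionary income = 435 − 10·14 − 2·9.06 = 276.88; x_1* = 10 + 1/3·276.88/14 = 16.5924; x_2* = 2 + 2/3·276.88/9.06 = 22.3738.
Expenditure on x_1: 14·16.5924 = 232.2933; share = 0.534.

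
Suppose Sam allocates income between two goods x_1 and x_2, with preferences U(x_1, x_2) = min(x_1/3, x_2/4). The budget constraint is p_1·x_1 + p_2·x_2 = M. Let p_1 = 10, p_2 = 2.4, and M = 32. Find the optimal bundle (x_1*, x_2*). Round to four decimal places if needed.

x_1* = 2.4242, x_2* = 3.2323

With perfect complements, no substitution: consume in ratio x_1:x_2 = 3:4.
Budget: p_1·x_1 + p_2·(4/3)·x_1 = M, so (3·p_1 + 4·p_2)·x_1 = 3·M.
Demand: x_1*(p_1,p_2,M) = 3·M/(3·p_1 + 4·p_2), x_2* = 4·M/(3·p_1 + 4·p_2).
Here 3·10 + 4·2.4 = 39.6, giving x_1* = 2.4242 and x_2* = 3.2323.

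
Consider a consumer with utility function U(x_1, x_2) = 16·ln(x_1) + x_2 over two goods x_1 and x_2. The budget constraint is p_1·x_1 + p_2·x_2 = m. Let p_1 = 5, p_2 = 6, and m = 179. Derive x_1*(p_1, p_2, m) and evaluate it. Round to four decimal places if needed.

x_1* = 19.2

Set MRS = p_1/p_2: (16/x_1)/1 = p_1/p_2.
So x_1*(p_1,p_2) = 16·p_2/p_1, independent of income; and x_2* = (m − 16·p_2)/p_2.
At the given prices: x_1* = 16·6/5 = 19.2.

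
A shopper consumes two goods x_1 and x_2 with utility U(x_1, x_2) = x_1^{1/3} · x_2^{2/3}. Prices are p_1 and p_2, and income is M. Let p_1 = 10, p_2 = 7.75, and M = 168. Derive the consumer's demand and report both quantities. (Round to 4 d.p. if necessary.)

MU_x_1/MU_x_2 = (1/3·x_2)/(2/3·x_1); tangency sets this equal to p_1/p_2.
Rearranging, p_2·x_2 = 2·p_1·x_1. Substituting into the budget gives p_1·x_1·(1 + 2) = M.
Demand: x_1*(p_1,p_2,M) = 1/3·M/p_1 and x_2* = 2/3·M/p_2.
At p_1=10, p_2=7.75, M=168: x_1* = 1/3·168/10 = 5.6, x_2* = 14.4516.

x_1* = 5.6, x_2* = 14.4516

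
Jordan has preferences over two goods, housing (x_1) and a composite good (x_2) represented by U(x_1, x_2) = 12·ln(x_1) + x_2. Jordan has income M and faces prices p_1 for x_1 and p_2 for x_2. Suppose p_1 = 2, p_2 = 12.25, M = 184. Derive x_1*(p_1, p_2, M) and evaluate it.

Set MRS = p_1/p_2: (12/x_1)/1 = p_1/p_2.
So x_1*(p_1,p_2) = 12·p_2/p_1, independent of income; and x_2* = (M − 12·p_2)/p_2.
At the given prices: x_1* = 12·12.25/2 = 73.5.

x_1* = 73.5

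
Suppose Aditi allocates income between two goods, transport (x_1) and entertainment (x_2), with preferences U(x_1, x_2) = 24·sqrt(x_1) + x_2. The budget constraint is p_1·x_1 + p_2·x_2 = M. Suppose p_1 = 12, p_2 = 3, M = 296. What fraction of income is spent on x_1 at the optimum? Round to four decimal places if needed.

Utility is quasi-linear in x_2; the FOC for x_1 is 12/√x_1 = p_1/p_2.
Solve: √x_1 = 12·p_2/p_1, so x_1*(p_1,p_2) = (12·p_2/p_1)², and x_2* = (M − p_1·x_1*)/p_2.
Plugging in: x_1* = (12·3/12)² = 9, x_2* = 62.6667.
Expenditure on x_1: 12·9 = 108; share = 0.3649.

share on x_1 = 0.3649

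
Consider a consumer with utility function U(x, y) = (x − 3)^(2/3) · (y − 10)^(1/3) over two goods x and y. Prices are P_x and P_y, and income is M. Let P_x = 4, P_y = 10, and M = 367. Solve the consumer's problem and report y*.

Let x' = x−3, y' = y−10. MRS = 2·y'/x' = P_x/P_y.
Substituting into the budget: x* = 3 + 2/3·(M − 3·P_x − 10·P_y)/P_x, and y* = 10 + 1/3·(…)/P_y.
Discretionary income = 367 − 3·4 − 10·10 = 255; y* = 10 + 1/3·255/10 = 18.5.

y* = 18.5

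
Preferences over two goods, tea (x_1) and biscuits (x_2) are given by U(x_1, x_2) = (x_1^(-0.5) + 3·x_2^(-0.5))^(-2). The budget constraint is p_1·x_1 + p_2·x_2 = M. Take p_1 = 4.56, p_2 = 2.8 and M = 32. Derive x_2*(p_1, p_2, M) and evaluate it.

MRS = MU_x_1/MU_x_2 = (1/3)·(x_2/x_1)^(1.5). Set equal to p_1/p_2.
Hence x_2/x_1 = (3·p_1/p_2)^(1/(1.5)), i.e. raised to the 2/3 power.
With the ratio pinned down, the budget gives x_1* = M/(p_1 + p_2·(x_2/x_1)) and x_2* = (x_2/x_1)·x_1*.
Numerically x_2/x_1 = 2.87929, so x_1* = 32/(4.56 + 2.8·2.87929) = 2.5353 and x_2* = 2.87929·2.5353 = 7.2997.

x_2* = 7.2997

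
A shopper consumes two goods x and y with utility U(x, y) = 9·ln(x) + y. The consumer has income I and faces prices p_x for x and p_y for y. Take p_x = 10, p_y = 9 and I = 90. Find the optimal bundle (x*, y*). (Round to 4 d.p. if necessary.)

MU_x = 9/x, MU_y = 1. Tangency: 9/x = p_x/p_y.
So x*(p_x,p_y) = 9·p_y/p_x, independent of income; and y* = (I − 9·p_y)/p_y.
At the given prices: x* = 9·9/10 = 8.1, and y* = 1.

x* = 8.1, y* = 1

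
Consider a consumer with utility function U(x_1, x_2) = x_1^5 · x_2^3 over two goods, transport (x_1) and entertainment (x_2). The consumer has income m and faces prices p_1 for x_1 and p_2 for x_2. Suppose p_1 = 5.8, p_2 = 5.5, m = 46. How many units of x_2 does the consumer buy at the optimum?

x_2* = 3.1364

The MRS is (5/3)·x_2/x_1. Set MRS = p_1/p_2.
Rearranging, p_2·x_2 = (3/5)·p_1·x_1. Substituting into the budget gives p_1·x_1·(1 + (3/5)) = m.
Demand: x_1*(p_1,p_2,m) = 0.625·m/p_1 and x_2* = 0.375·m/p_2.
At p_1=5.8, p_2=5.5, m=46: x_2* = 0.375·46/5.5 = 3.1364.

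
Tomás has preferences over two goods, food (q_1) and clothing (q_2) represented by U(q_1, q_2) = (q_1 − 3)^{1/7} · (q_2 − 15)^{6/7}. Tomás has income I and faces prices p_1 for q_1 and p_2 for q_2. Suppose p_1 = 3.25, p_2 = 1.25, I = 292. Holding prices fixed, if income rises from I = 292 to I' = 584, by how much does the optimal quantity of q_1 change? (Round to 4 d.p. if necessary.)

MRS = (1/6)·(q_2−15)/(q_1−3). Tangency with p_1/p_2 gives q_2−15 = 6·(p_1/p_2)·(q_1−3).
Substituting into the budget: q_1* = 3 + 1/7·(I − 3·p_1 − 15·p_2)/p_1, and q_2* = 15 + 6/7·(…)/p_2.
Discretionary income = 292 − 3·3.25 − 15·1.25 = 263.5; q_1* = 3 + 1/7·263.5/3.25 = 14.5824.
At I' = 584: q_1* = 27.4176. Change: 27.4176 − 14.5824 = 12.8352.

Δq_1* = 12.8352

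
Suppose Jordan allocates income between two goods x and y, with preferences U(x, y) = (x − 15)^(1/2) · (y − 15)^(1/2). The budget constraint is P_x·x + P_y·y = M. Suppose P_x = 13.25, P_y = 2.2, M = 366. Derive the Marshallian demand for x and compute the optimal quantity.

x* = 20.066

Let x' = x−15, y' = y−15. MRS = y'/x' = P_x/P_y.
After buying the subsistence bundle (15, 15), a share 0.5 of the remaining income goes to x: x* = 15 + 0.5·(M − 15P_x − 15P_y)/P_x.
Discretionary income = 366 − 15·13.25 − 15·2.2 = 134.25; x* = 15 + 0.5·134.25/13.25 = 20.066.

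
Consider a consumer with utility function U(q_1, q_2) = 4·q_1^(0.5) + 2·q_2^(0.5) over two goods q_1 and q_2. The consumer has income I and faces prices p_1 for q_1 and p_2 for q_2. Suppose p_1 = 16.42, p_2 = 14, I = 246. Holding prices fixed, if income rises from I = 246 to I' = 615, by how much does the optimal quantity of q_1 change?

Δq_1* = 17.3773

MRS = MU_q_1/MU_q_2 = 2·(q_2/q_1)^(0.5). Set equal to p_1/p_2.
Hence q_2/q_1 = ((1/2)·p_1/p_2)^(1/(0.5)), i.e. raised to the 2 power.
Substitute q_2 = (q_2/q_1)·q_1 into the budget: q_1* = I/(p_1 + p_2·(q_2/q_1)).
Numerically q_2/q_1 = 0.343898, so q_1* = 246/(16.42 + 14·0.343898) = 11.5849.
At I' = 615: q_1* = 28.9622. Change: 28.9622 − 11.5849 = 17.3773.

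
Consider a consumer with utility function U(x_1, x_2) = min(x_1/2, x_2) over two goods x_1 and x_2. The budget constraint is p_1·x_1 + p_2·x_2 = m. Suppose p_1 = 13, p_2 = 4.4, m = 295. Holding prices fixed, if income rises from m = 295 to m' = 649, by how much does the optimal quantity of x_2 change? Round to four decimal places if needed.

Δx_2* = 11.6447

With perfect complements, no substitution: consume in ratio x_1:x_2 = 2:1.
Budget: p_1·x_1 + p_2·(1/2)·x_1 = m, so (2·p_1 + p_2)·x_1 = 2·m.
Demand: x_1*(p_1,p_2,m) = 2·m/(2·p_1 + p_2), x_2* = m/(2·p_1 + p_2).
Here 2·13 + 4.4 = 30.4, giving x_2* = 9.7039.
At m' = 649: x_2* = 21.3487. Change: 21.3487 − 9.7039 = 11.6447.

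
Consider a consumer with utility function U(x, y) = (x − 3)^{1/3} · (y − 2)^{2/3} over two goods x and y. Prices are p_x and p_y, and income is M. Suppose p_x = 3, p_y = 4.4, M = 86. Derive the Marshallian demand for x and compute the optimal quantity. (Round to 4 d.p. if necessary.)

This is Cobb-Douglas in (x−3, y−2): tangency gives 1/3·p_y·(y−2) = 2/3·p_x·(x−3).
Substituting into the budget: x* = 3 + 1/3·(M − 3·p_x − 2·p_y)/p_x, and y* = 2 + 2/3·(…)/p_y.
Discretionary income = 86 − 3·3 − 2·4.4 = 68.2; x* = 3 + 1/3·68.2/3 = 10.5778.

x* = 10.5778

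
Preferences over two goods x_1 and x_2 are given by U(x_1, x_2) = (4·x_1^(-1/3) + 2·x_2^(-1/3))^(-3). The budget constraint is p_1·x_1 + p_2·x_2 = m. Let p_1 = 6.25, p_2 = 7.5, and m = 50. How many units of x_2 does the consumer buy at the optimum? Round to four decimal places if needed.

MRS = MU_x_1/MU_x_2 = 2·(x_2/x_1)^(4/3). Set equal to p_1/p_2.
Solve for the ratio: x_2/x_1 = [(1/2)·p_1/p_2]^(0.75).
Substitute x_2 = (x_2/x_1)·x_1 into the budget: x_1* = m/(p_1 + p_2·(x_2/x_1)).
Numerically x_2/x_1 = 0.518611, so x_1* = 50/(6.25 + 7.5·0.518611) = 4.9312 and x_2* = 0.518611·4.9312 = 2.5574.

x_2* = 2.5574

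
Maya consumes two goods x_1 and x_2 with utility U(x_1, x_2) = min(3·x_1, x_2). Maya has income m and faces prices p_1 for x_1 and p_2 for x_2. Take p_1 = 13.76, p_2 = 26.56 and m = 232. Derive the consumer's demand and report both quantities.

Here 13.76 + 3·26.56 = 93.44, giving x_1* = 2.4829 and x_2* = 7.4486.

x_1* = 2.4829, x_2* = 7.4486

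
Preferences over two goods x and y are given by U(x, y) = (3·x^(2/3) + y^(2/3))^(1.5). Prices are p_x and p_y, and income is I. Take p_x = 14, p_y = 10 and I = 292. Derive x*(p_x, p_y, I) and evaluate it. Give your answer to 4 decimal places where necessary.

From the CES first-order condition, 3·(y/x)^(1/3) = p_x/p_y.
Solve for the ratio: y/x = [(1/3)·p_x/p_y]^(3).
With the ratio pinned down, the budget gives x* = I/(p_x + p_y·(y/x)) and y* = (y/x)·x*.
Numerically y/x = 0.10163, so x* = 292/(14 + 10·0.10163) = 19.4455.

x* = 19.4455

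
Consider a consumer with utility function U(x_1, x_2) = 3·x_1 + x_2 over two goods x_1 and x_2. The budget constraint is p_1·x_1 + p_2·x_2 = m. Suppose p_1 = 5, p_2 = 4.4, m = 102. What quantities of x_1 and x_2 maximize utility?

Linear utility — the consumer picks whichever good has higher MU/price: 3/5 = 0.6 vs 1/4.4 = 0.2273.
x_1 gives more utility per dollar, so spend all income on x_1: x_1* = m/p_1, x_2* = 0.
Numerically: x_1* = 20.4, x_2* = 0.

x_1* = 20.4, x_2* = 0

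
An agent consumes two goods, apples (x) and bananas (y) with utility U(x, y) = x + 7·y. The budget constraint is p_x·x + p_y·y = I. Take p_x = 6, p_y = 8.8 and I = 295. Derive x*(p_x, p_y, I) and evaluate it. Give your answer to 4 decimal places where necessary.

x* = 0

Linear utility — the consumer picks whichever good has higher MU/price: 1/6 = 0.1667 vs 7/8.8 = 0.7955.
y gives more utility per dollar, so spend all income on y: y* = I/p_y, x* = 0.
Numerically: x* = 0, y* = 33.5227.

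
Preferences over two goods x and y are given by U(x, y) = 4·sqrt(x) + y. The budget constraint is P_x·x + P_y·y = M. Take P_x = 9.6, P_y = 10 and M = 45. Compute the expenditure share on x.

share on x = 0.9259

MU_x = 2/√x, MU_y = 1. Tangency: 2/√x = P_x/P_y.
Thus x* = (2·P_y/P_x)² — independent of M — with the rest of income spent on y.
Plugging in: x* = (2·10/9.6)² = 4.3403, y* = 0.3333.
Expenditure on x: 9.6·4.3403 = 41.6667; share = 0.9259.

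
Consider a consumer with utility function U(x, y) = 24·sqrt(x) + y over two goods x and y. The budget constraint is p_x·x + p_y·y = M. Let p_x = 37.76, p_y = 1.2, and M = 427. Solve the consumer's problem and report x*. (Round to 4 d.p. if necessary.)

MU_x = 12/√x, MU_y = 1. Tangency: 12/√x = p_x/p_y.
Thus x* = (12·p_y/p_x)² — independent of M — with the rest of income spent on y.
Plugging in: x* = (12·1.2/37.76)² = 0.1454.

x* = 0.1454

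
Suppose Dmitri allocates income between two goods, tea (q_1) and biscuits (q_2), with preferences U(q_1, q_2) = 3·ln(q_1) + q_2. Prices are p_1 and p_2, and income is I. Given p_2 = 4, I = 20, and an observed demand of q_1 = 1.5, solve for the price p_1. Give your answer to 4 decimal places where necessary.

MU_q_1 = 3/q_1, MU_q_2 = 1. Tangency: 3/q_1 = p_1/p_2.
So q_1*(p_1,p_2) = 3·p_2/p_1, independent of income; and q_2* = (I − 3·p_2)/p_2.
Set q_1* = 1.5 in the demand function and solve for p_1: p_1 = 8.

p_1 = 8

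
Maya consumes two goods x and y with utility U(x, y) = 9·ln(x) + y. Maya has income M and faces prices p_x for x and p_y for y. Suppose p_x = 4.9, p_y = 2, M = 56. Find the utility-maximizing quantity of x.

x* = 3.6735

MU_x = 9/x, MU_y = 1. Tangency: 9/x = p_x/p_y.
So x*(p_x,p_y) = 9·p_y/p_x, independent of income; and y* = (M − 9·p_y)/p_y.
At the given prices: x* = 9·2/4.9 = 3.6735.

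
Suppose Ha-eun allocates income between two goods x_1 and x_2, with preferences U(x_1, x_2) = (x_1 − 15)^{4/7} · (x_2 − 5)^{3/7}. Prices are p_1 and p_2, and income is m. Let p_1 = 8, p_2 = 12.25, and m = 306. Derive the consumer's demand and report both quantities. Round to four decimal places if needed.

Let x_1' = x_1−15, x_2' = x_2−5. MRS = (4/3)·x_2'/x_1' = p_1/p_2.
After buying the subsistence bundle (15, 5), a share 4/7 of the remaining income goes to x_1: x_1* = 15 + 4/7·(m − 15p_1 − 5p_2)/p_1.
Discretionary income = 306 − 15·8 − 5·12.25 = 124.75; x_1* = 15 + 4/7·124.75/8 = 23.9107; x_2* = 5 + 3/7·124.75/12.25 = 9.3644.

x_1* = 23.9107, x_2* = 9.3644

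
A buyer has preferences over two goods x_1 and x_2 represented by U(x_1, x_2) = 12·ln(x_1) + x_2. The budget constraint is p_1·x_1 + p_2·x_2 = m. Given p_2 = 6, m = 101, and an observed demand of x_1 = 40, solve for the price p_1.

Set MRS = p_1/p_2: (12/x_1)/1 = p_1/p_2.
So x_1*(p_1,p_2) = 12·p_2/p_1, independent of income; and x_2* = (m − 12·p_2)/p_2.
Set x_1* = 40 in the demand function and solve for p_1: p_1 = 1.8.

p_1 = 1.8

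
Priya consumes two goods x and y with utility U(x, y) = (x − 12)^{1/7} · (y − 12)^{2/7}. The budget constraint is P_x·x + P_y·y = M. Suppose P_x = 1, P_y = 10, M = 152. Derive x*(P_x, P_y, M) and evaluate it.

Discretionary income = 152 − 12·1 − 12·10 = 20; x* = 12 + 1/3·20/1 = 18.6667.

x* = 18.6667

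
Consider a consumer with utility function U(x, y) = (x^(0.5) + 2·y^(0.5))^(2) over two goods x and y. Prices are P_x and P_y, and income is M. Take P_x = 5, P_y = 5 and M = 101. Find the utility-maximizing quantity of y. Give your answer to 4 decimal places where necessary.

MU_x ∝ x^(-0.5), MU_y ∝ 2·y^(-0.5), so MRS = (1/2)·(y/x)^(0.5) = P_x/P_y.
Hence y/x = (2·P_x/P_y)^(1/(0.5)), i.e. raised to the 2 power.
With the ratio pinned down, the budget gives x* = M/(P_x + P_y·(y/x)) and y* = (y/x)·x*.
Numerically y/x = 4, so x* = 101/(5 + 5·4) = 4.04 and y* = 4·4.04 = 16.16.

y* = 16.16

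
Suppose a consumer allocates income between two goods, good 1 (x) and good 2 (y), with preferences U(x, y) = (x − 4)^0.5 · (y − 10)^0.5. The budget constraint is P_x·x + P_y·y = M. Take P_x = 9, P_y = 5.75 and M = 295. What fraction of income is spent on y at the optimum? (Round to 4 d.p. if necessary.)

share on y = 0.5364

This is Cobb-Douglas in (x−4, y−10): tangency gives 0.5·P_y·(y−10) = 0.5·P_x·(x−4).
After buying the subsistence bundle (4, 10), a share 0.5 of the remaining income goes to x: x* = 4 + 0.5·(M − 4P_x − 10P_y)/P_x.
Discretionary income = 295 − 4·9 − 10·5.75 = 201.5; x* = 4 + 0.5·201.5/9 = 15.1944; y* = 10 + 0.5·201.5/5.75 = 27.5217.
Expenditure on y: 5.75·27.5217 = 158.25; share = 0.5364.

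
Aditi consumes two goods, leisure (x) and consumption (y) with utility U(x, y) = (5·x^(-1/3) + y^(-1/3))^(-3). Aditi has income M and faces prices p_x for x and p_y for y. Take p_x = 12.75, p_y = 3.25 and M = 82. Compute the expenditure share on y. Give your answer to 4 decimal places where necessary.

share on y = 0.1753

MRS = MU_x/MU_y = 5·(y/x)^(4/3). Set equal to p_x/p_y.
Hence y/x = ((1/5)·p_x/p_y)^(1/(4/3)), i.e. raised to the 0.75 power.
Substitute y = (y/x)·x into the budget: x* = M/(p_x + p_y·(y/x)).
Numerically y/x = 0.833667, so x* = 82/(12.75 + 3.25·0.833667) = 5.3042 and y* = 0.833667·5.3042 = 4.4219.
Expenditure on y: 3.25·4.4219 = 14.3713; share = 0.1753.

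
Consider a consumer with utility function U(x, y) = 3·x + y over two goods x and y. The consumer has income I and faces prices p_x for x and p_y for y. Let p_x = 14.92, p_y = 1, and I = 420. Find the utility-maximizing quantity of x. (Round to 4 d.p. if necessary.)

Linear utility — the consumer picks whichever good has higher MU/price: 3/14.92 = 0.2011 vs 1/1 = 1.
y gives more utility per dollar, so spend all income on y: y* = I/p_y, x* = 0.
Numerically: x* = 0, y* = 420.

x* = 0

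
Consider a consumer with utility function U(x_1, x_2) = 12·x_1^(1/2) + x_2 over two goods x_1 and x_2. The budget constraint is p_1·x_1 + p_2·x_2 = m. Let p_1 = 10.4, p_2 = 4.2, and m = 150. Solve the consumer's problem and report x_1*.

Set MRS = p_1/p_2: 6·x_1^(−1/2) = p_1/p_2.
Solve: √x_1 = 6·p_2/p_1, so x_1*(p_1,p_2) = (6·p_2/p_1)², and x_2* = (m − p_1·x_1*)/p_2.
Plugging in: x_1* = (6·4.2/10.4)² = 5.8713.

x_1* = 5.8713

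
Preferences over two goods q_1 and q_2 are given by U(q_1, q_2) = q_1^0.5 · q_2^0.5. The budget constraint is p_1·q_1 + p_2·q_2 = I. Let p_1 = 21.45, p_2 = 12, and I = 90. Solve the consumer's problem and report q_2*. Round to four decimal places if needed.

MU_q_1/MU_q_2 = (0.5·q_2)/(0.5·q_1); tangency sets this equal to p_1/p_2.
Rearranging, p_2·q_2 = p_1·q_1. Substituting into the budget gives p_1·q_1·(1 + 1) = I.
Demand: q_1*(p_1,p_2,I) = 0.5·I/p_1 and q_2* = 0.5·I/p_2.
At p_1=21.45, p_2=12, I=90: q_2* = 0.5·90/12 = 3.75.

q_2* = 3.75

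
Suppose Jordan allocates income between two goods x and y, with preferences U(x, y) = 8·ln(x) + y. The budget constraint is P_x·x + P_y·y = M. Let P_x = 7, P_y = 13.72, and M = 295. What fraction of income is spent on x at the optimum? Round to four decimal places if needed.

share on x = 0.3721

Set MRS = P_x/P_y: (8/x)/1 = P_x/P_y.
So x*(P_x,P_y) = 8·P_y/P_x, independent of income; and y* = (M − 8·P_y)/P_y.
At the given prices: x* = 8·13.72/7 = 15.68, and y* = 13.5015.
Expenditure on x: 7·15.68 = 109.76; share = 0.3721.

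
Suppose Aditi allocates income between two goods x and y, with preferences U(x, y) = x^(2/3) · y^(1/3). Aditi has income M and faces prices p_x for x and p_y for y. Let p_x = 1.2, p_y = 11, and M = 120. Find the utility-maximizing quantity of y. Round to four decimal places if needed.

y* = 3.6364

Tangency: MRS = 2·y/x = p_x/p_y.
Rearranging, p_y·y = (1/2)·p_x·x. Substituting into the budget gives p_x·x·(1 + (1/2)) = M.
Demand: x*(p_x,p_y,M) = 2/3·M/p_x and y* = 1/3·M/p_y.
At p_x=1.2, p_y=11, M=120: y* = 1/3·120/11 = 3.6364.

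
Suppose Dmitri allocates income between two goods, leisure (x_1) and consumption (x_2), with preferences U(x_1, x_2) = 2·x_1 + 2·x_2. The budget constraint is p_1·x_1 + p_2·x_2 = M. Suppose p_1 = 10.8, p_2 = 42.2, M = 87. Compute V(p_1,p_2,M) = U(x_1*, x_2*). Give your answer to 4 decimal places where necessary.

V = 16.1111

Linear utility — the consumer picks whichever good has higher MU/price: 2/10.8 = 0.1852 vs 2/42.2 = 0.0474.
x_1 gives more utility per dollar, so spend all income on x_1: x_1* = M/p_1, x_2* = 0.
Numerically: x_1* = 8.0556, x_2* = 0.
Utility at the optimum: U(8.0556, 0) = 16.1111.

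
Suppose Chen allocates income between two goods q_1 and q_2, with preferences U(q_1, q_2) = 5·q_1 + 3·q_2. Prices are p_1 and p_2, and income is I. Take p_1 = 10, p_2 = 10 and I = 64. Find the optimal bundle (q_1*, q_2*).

Numerically: q_1* = 6.4, q_2* = 0.

q_1* = 6.4, q_2* = 0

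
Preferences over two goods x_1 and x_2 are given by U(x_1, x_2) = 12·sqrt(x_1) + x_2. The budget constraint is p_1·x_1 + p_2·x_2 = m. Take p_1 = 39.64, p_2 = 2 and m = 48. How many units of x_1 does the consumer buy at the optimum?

x_1* = 0.0916

MU_x_1 = 6/√x_1, MU_x_2 = 1. Tangency: 6/√x_1 = p_1/p_2.
Thus x_1* = (6·p_2/p_1)² — independent of m — with the rest of income spent on x_2.
Plugging in: x_1* = (6·2/39.64)² = 0.0916.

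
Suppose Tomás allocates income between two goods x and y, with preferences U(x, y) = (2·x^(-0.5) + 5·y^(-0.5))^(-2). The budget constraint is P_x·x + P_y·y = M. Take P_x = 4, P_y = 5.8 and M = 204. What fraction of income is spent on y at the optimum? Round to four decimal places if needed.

share on y = 0.6758

MRS = MU_x/MU_y = (2/5)·(y/x)^(1.5). Set equal to P_x/P_y.
Solve for the ratio: y/x = [(5/2)·P_x/P_y]^(2/3).
With the ratio pinned down, the budget gives x* = M/(P_x + P_y·(y/x)) and y* = (y/x)·x*.
Numerically y/x = 1.437854, so x* = 204/(4 + 5.8·1.437854) = 16.5322 and y* = 1.437854·16.5322 = 23.7709.
Expenditure on y: 5.8·23.7709 = 137.8712; share = 0.6758.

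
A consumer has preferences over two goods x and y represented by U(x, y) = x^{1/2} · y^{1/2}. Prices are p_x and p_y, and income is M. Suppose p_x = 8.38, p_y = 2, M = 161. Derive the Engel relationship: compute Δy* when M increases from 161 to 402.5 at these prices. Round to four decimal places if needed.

Δy* = 60.375

Tangency: MRS = y/x = p_x/p_y.
Rearranging, p_y·y = p_x·x. Substituting into the budget gives p_x·x·(1 + 1) = M.
Demand: x*(p_x,p_y,M) = 0.5·M/p_x and y* = 0.5·M/p_y.
At p_x=8.38, p_y=2, M=161: y* = 0.5·161/2 = 40.25.
At M' = 402.5: y* = 100.625. Change: 100.625 − 40.25 = 60.375.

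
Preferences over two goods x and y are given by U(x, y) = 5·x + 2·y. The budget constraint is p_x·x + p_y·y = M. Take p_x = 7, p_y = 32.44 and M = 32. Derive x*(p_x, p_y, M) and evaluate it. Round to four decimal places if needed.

x* = 4.5714

Linear utility — the consumer picks whichever good has higher MU/price: 5/7 = 0.7143 vs 2/32.44 = 0.0617.
x gives more utility per dollar, so spend all income on x: x* = M/p_x, y* = 0.
Numerically: x* = 4.5714, y* = 0.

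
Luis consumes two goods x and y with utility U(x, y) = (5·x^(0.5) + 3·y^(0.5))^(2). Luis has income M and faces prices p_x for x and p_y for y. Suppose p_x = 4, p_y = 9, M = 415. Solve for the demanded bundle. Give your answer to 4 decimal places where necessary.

x* = 89.4397, y* = 6.3602

MRS = MU_x/MU_y = (5/3)·(y/x)^(0.5). Set equal to p_x/p_y.
Solve for the ratio: y/x = [(3/5)·p_x/p_y]^(2).
With the ratio pinned down, the budget gives x* = M/(p_x + p_y·(y/x)) and y* = (y/x)·x*.
Numerically y/x = 0.071111, so x* = 415/(4 + 9·0.071111) = 89.4397 and y* = 0.071111·89.4397 = 6.3602.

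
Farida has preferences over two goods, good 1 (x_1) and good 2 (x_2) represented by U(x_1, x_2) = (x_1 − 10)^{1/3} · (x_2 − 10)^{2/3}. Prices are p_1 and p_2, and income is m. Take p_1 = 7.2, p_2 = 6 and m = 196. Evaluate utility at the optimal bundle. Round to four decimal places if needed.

V = 5.3113

This is Cobb-Douglas in (x_1−10, x_2−10): tangency gives 1/3·p_2·(x_2−10) = 2/3·p_1·(x_1−10).
Substituting into the budget: x_1* = 10 + 1/3·(m − 10·p_1 − 10·p_2)/p_1, and x_2* = 10 + 2/3·(…)/p_2.
Discretionary income = 196 − 10·7.2 − 10·6 = 64; x_1* = 10 + 1/3·64/7.2 = 12.963; x_2* = 10 + 2/3·64/6 = 17.1111.
Utility at the optimum: U(12.963, 17.1111) = 5.3113.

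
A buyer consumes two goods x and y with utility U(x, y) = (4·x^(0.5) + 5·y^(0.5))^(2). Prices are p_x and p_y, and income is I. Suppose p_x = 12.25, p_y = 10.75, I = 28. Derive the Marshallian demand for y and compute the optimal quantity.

y* = 1.6679

MRS = MU_x/MU_y = (4/5)·(y/x)^(0.5). Set equal to p_x/p_y.
Solve for the ratio: y/x = [(5/4)·p_x/p_y]^(2).
With the ratio pinned down, the budget gives x* = I/(p_x + p_y·(y/x)) and y* = (y/x)·x*.
Numerically y/x = 2.028968, so x* = 28/(12.25 + 10.75·2.028968) = 0.822 and y* = 2.028968·0.822 = 1.6679.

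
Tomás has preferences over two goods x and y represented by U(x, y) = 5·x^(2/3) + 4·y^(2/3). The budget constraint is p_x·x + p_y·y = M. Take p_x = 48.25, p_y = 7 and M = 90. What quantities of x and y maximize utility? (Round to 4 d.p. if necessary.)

MU_x ∝ 5·x^(-1/3), MU_y ∝ 4·y^(-1/3), so MRS = (5/4)·(y/x)^(1/3) = p_x/p_y.
Hence y/x = ((4/5)·p_x/p_y)^(1/(1/3)), i.e. raised to the 3 power.
Substitute y = (y/x)·x into the budget: x* = M/(p_x + p_y·(y/x)).
Numerically y/x = 167.674799, so x* = 90/(48.25 + 7·167.674799) = 0.0737 and y* = 167.674799·0.0737 = 12.3495.

x* = 0.0737, y* = 12.3495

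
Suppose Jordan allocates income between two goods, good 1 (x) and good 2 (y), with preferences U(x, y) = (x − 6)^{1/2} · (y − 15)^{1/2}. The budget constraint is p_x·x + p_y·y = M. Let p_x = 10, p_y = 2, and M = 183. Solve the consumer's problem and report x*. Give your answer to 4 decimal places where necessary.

This is Cobb-Douglas in (x−6, y−15): tangency gives 0.5·p_y·(y−15) = 0.5·p_x·(x−6).
After buying the subsistence bundle (6, 15), a share 0.5 of the remaining income goes to x: x* = 6 + 0.5·(M − 6p_x − 15p_y)/p_x.
Discretionary income = 183 − 6·10 − 15·2 = 93; x* = 6 + 0.5·93/10 = 10.65.

x* = 10.65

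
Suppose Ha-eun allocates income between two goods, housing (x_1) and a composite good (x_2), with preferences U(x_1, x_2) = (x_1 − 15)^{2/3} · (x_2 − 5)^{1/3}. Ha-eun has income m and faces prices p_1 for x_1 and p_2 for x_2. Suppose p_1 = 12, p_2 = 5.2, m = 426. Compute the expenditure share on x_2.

share on x_2 = 0.2332

MRS = 2·(x_2−5)/(x_1−15). Tangency with p_1/p_2 gives x_2−5 = (1/2)·(p_1/p_2)·(x_1−15).
Substituting into the budget: x_1* = 15 + 2/3·(m − 15·p_1 − 5·p_2)/p_1, and x_2* = 5 + 1/3·(…)/p_2.
Discretionary income = 426 − 15·12 − 5·5.2 = 220; x_1* = 15 + 2/3·220/12 = 27.2222; x_2* = 5 + 1/3·220/5.2 = 19.1026.
Expenditure on x_2: 5.2·19.1026 = 99.3333; share = 0.2332.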